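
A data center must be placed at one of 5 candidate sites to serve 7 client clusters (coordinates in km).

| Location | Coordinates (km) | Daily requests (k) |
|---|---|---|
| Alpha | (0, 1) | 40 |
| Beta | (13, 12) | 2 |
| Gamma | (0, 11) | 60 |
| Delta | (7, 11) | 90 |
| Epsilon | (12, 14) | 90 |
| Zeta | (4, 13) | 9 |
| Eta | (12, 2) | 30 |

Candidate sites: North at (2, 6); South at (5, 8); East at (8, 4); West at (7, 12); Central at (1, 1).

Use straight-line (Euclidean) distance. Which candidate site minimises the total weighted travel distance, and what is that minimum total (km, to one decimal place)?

Total weighted distance at each candidate:
  North (2, 6): total = 2741.2
  South (5, 8): total = 2188.6
  East (8, 4): total = 2827.0
  West (7, 12): total = 1896.3
  Central (1, 1): total = 3700.5
Minimum is at West with total 1896.3 km.

West, total 1896.3 km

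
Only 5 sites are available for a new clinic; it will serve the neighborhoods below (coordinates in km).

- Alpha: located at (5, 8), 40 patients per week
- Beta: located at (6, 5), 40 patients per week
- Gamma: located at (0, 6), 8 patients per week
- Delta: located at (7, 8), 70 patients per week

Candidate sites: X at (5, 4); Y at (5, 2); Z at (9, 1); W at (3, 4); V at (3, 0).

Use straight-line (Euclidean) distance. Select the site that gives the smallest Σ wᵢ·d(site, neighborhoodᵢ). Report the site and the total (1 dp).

X, total 572.7 km

Total weighted distance at each candidate:
  X (5, 4): total = 572.7
  Y (5, 2): total = 860.4
  Z (9, 1): total = 1114.5
  W (3, 4): total = 730.2
  V (3, 0): total = 1242.9
Minimum is at X with total 572.7 km.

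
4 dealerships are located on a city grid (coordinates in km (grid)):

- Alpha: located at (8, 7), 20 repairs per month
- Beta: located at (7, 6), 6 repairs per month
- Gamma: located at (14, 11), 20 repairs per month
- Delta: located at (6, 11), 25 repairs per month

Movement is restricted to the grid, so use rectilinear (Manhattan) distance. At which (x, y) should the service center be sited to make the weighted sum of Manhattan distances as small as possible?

Manhattan distance separates: Σwᵢ(|x−xᵢ|+|y−yᵢ|) = Σwᵢ|x−xᵢ| + Σwᵢ|y−yᵢ|, so x and y are optimised independently as 1-D weighted medians.
Total weight W = 71; half = 35.5.
x-coordinate, sorted with cumulative weight:
  x=6 (Delta, w=25) cum 25
  x=7 (Beta, w=6) cum 31
  x=8 (Alpha, w=20) cum 51  ← median
  x=14 (Gamma, w=20) cum 71
⇒ x* = 8
y-coordinate, sorted with cumulative weight:
  y=6 (Beta, w=6) cum 6
  y=7 (Alpha, w=20) cum 26
  y=11 (Gamma, w=20) cum 46  ← median
  y=11 (Delta, w=25) cum 71
⇒ y* = 11

(8, 11)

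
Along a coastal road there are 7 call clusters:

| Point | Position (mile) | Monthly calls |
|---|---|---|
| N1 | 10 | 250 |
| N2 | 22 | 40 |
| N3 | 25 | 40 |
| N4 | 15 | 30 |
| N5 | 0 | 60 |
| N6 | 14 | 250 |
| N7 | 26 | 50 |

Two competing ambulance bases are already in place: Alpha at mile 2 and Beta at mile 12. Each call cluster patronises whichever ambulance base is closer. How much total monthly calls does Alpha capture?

The indifferent point is the midpoint (2+12)/2 = 7; call clusters left of it (closer to Alpha at 2) go to Alpha, those right go to Beta.
  N5 at 0 (w=60) → Alpha
  N1 at 10 (w=250) → Beta
  N6 at 14 (w=250) → Beta
  N4 at 15 (w=30) → Beta
  N2 at 22 (w=40) → Beta
  N3 at 25 (w=40) → Beta
  N7 at 26 (w=50) → Beta
Alpha captures 60; Beta captures 660.

60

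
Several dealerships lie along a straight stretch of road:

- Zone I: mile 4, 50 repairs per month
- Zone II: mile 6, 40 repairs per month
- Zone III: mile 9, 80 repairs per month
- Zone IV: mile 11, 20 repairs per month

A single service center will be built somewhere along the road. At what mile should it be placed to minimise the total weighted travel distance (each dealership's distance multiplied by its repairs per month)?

For a sum of weighted absolute distances on a line, the optimum is the weighted median (not the mean). Total weight W = 190; half-weight = 95.
Sort by position and accumulate weight:
  mile 4 (Zone I, w=50) → cum 50
  mile 6 (Zone II, w=40) → cum 90
  mile 9 (Zone III, w=80) → cum 170  ≥ 95 → median here
  mile 11 (Zone IV, w=20) → cum 190
Optimal location: mile 9.

x = 9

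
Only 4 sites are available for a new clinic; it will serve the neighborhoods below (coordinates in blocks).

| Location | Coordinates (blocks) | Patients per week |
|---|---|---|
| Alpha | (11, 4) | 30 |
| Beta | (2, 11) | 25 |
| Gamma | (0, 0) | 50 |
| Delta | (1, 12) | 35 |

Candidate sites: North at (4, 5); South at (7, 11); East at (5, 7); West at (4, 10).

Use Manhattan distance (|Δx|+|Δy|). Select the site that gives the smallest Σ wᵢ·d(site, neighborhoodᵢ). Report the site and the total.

North, total 1240 blocks

Total weighted distance at each candidate:
  North (4, 5): total = 1240
  South (7, 11): total = 1600
  East (5, 7): total = 1360
  West (4, 10): total = 1340
Minimum is at North with total 1240 blocks.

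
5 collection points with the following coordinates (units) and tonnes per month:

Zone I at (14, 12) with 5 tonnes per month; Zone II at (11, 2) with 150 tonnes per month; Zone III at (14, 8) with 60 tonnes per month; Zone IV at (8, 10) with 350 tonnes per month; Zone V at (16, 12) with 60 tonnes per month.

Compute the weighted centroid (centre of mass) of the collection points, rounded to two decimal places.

(10.11, 8.10)

The minimiser of Σwᵢ‖p−pᵢ‖² is the weighted centroid p* = (Σwᵢpᵢ)/(Σwᵢ).
Σwᵢ = 625.
Σwᵢxᵢ = 5·14 + 150·11 + 60·14 + 350·8 + 60·16 = 6320.
Σwᵢyᵢ = 5·12 + 150·2 + 60·8 + 350·10 + 60·12 = 5060.
x* = 6320/625 = 10.11, y* = 5060/625 = 8.10.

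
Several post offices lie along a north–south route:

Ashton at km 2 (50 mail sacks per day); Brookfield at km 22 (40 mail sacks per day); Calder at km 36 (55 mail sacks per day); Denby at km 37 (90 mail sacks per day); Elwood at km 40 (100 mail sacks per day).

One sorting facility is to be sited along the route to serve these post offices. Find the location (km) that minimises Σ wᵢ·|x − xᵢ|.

x = 37

For a sum of weighted absolute distances on a line, the optimum is the weighted median (not the mean). Total weight W = 335; half-weight = 167.5.
Sort by position and accumulate weight:
  km 2 (Ashton, w=50) → cum 50
  km 22 (Brookfield, w=40) → cum 90
  km 36 (Calder, w=55) → cum 145
  km 37 (Denby, w=90) → cum 235  ≥ 167.5 → median here
  km 40 (Elwood, w=100) → cum 335
Optimal location: km 37.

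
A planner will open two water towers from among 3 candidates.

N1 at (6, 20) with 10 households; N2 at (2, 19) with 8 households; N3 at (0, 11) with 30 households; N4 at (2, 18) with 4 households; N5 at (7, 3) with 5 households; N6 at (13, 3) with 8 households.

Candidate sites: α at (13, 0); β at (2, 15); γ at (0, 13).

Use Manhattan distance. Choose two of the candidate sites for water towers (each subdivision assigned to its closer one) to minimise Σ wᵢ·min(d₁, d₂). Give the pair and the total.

Evaluate every pair (each demand assigned to the nearer of the two):
  {α, γ}: total = 351
  {α, β}: total = 383
  {β, γ}: total = 463
Best pair: {α, γ} with total 351.

{α, γ}, total 351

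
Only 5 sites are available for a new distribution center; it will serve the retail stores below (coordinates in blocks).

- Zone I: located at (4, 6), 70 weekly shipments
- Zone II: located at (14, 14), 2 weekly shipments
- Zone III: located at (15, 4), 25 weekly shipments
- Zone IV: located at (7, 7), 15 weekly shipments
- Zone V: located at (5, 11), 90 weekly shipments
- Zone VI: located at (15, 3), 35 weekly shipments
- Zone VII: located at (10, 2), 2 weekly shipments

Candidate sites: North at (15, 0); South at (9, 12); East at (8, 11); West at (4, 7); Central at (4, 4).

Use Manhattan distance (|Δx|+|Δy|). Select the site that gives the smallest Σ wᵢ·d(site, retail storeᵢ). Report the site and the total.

West, total 1496 blocks

Total weighted distance at each candidate:
  North (15, 0): total = 3554
  South (9, 12): total = 2236
  East (8, 11): total = 1890
  West (4, 7): total = 1496
  Central (4, 4): total = 1701
Minimum is at West with total 1496 blocks.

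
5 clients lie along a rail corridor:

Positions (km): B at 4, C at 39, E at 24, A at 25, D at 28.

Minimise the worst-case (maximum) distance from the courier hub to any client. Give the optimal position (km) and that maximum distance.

location 21.5, max distance 17.5

The 1-center on a line is the midpoint of the two extreme points: leftmost at 4, rightmost at 39.
Optimal location = (4 + 39)/2 = 21.5; maximum distance = (39 − 4)/2 = 17.5.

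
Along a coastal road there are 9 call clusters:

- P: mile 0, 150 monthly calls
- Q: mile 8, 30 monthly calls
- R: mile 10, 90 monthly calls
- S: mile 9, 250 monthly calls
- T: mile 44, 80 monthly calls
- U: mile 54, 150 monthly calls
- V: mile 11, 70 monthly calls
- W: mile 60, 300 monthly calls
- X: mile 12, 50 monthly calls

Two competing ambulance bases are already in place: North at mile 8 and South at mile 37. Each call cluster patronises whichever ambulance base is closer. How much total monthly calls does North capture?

640

The indifferent point is the midpoint (8+37)/2 = 22.5; call clusters left of it (closer to North at 8) go to North, those right go to South.
  P at 0 (w=150) → North
  Q at 8 (w=30) → North
  S at 9 (w=250) → North
  R at 10 (w=90) → North
  V at 11 (w=70) → North
  X at 12 (w=50) → North
  T at 44 (w=80) → South
  U at 54 (w=150) → South
  W at 60 (w=300) → South
North captures 640; South captures 530.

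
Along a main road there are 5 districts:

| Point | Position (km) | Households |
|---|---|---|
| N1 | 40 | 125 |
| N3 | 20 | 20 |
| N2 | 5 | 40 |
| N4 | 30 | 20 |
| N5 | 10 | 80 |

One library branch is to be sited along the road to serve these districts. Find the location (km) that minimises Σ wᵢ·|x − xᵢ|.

For a sum of weighted absolute distances on a line, the optimum is the weighted median (not the mean). Total weight W = 285; half-weight = 142.5.
Sort by position and accumulate weight:
  km 5 (N2, w=40) → cum 40
  km 10 (N5, w=80) → cum 120
  km 20 (N3, w=20) → cum 140
  km 30 (N4, w=20) → cum 160  ≥ 142.5 → median here
  km 40 (N1, w=125) → cum 285
Optimal location: km 30.

x = 30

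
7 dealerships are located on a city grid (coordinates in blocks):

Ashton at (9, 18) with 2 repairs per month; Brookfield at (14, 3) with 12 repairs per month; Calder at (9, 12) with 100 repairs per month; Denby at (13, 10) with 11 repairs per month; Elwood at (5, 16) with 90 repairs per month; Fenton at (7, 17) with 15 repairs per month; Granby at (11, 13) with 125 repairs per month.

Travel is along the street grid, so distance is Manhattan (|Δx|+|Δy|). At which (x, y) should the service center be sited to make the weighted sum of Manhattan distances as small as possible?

Manhattan distance separates: Σwᵢ(|x−xᵢ|+|y−yᵢ|) = Σwᵢ|x−xᵢ| + Σwᵢ|y−yᵢ|, so x and y are optimised independently as 1-D weighted medians.
Total weight W = 355; half = 177.5.
x-coordinate, sorted with cumulative weight:
  x=5 (Elwood, w=90) cum 90
  x=7 (Fenton, w=15) cum 105
  x=9 (Ashton, w=2) cum 107
  x=9 (Calder, w=100) cum 207  ← median
  x=11 (Granby, w=125) cum 332
  x=13 (Denby, w=11) cum 343
  x=14 (Brookfield, w=12) cum 355
⇒ x* = 9
y-coordinate, sorted with cumulative weight:
  y=3 (Brookfield, w=12) cum 12
  y=10 (Denby, w=11) cum 23
  y=12 (Calder, w=100) cum 123
  y=13 (Granby, w=125) cum 248  ← median
  y=16 (Elwood, w=90) cum 338
  y=17 (Fenton, w=15) cum 353
  y=18 (Ashton, w=2) cum 355
⇒ y* = 13

(9, 13)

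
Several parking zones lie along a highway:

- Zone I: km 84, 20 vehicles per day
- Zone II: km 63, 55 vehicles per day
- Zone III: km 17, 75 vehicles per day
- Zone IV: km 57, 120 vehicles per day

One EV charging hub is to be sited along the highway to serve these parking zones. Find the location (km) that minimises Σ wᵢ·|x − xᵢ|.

x = 57

For a sum of weighted absolute distances on a line, the optimum is the weighted median (not the mean). Total weight W = 270; half-weight = 135.
Sort by position and accumulate weight:
  km 17 (Zone III, w=75) → cum 75
  km 57 (Zone IV, w=120) → cum 195  ≥ 135 → median here
  km 63 (Zone II, w=55) → cum 250
  km 84 (Zone I, w=20) → cum 270
Optimal location: km 57.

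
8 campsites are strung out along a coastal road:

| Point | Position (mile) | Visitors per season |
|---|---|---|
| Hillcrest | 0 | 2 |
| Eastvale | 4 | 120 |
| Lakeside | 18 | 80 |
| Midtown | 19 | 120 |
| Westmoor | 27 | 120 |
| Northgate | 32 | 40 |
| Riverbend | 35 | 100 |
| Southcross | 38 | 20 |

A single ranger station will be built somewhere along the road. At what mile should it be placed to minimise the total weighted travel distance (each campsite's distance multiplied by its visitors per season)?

x = 19

For a sum of weighted absolute distances on a line, the optimum is the weighted median (not the mean). Total weight W = 602; half-weight = 301.
Sort by position and accumulate weight:
  mile 0 (Hillcrest, w=2) → cum 2
  mile 4 (Eastvale, w=120) → cum 122
  mile 18 (Lakeside, w=80) → cum 202
  mile 19 (Midtown, w=120) → cum 322  ≥ 301 → median here
  mile 27 (Westmoor, w=120) → cum 442
  mile 32 (Northgate, w=40) → cum 482
  mile 35 (Riverbend, w=100) → cum 582
  mile 38 (Southcross, w=20) → cum 602
Optimal location: mile 19.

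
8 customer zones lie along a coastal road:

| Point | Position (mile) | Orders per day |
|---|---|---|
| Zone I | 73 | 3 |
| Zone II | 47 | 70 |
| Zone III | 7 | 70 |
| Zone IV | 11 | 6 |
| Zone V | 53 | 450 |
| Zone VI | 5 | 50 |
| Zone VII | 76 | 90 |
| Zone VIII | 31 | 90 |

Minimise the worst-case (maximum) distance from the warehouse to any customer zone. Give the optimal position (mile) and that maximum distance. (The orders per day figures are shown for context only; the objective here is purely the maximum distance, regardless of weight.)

The 1-center on a line is the midpoint of the two extreme points: leftmost at 5, rightmost at 76.
Optimal location = (5 + 76)/2 = 40.5; maximum distance = (76 − 5)/2 = 35.5.

location 40.5, max distance 35.5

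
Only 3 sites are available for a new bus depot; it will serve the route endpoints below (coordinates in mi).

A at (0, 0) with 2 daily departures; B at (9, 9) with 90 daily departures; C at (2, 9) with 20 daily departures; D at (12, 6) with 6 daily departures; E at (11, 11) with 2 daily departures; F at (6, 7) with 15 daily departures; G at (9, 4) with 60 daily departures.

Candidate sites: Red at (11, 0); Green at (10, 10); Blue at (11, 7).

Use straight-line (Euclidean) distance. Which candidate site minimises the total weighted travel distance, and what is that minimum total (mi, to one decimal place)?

Total weighted distance at each candidate:
  Red (11, 0): total = 1562.2
  Green (10, 10): total = 786.4
  Blue (11, 7): total = 772.8
Minimum is at Blue with total 772.8 mi.

Blue, total 772.8 mi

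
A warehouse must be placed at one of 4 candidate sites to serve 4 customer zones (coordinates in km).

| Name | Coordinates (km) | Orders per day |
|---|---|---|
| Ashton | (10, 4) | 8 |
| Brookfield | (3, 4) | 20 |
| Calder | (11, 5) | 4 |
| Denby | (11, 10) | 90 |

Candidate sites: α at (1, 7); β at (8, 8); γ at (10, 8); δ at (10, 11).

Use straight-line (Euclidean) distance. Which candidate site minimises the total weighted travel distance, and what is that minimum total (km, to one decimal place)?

δ, total 405.6 km

Total weighted distance at each candidate:
  α (1, 7): total = 1128.4
  β (8, 8): total = 505.3
  γ (10, 8): total = 407.1
  δ (10, 11): total = 405.6
Minimum is at δ with total 405.6 km.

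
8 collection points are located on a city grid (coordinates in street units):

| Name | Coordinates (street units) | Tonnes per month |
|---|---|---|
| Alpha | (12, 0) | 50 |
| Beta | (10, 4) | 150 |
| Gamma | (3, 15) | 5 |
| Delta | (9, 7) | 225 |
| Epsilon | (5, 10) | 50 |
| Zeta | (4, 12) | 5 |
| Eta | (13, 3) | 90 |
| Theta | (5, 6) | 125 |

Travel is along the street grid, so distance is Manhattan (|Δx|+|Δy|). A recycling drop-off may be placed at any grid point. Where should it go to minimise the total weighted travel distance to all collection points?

Manhattan distance separates: Σwᵢ(|x−xᵢ|+|y−yᵢ|) = Σwᵢ|x−xᵢ| + Σwᵢ|y−yᵢ|, so x and y are optimised independently as 1-D weighted medians.
Total weight W = 700; half = 350.
x-coordinate, sorted with cumulative weight:
  x=3 (Gamma, w=5) cum 5
  x=4 (Zeta, w=5) cum 10
  x=5 (Epsilon, w=50) cum 60
  x=5 (Theta, w=125) cum 185
  x=9 (Delta, w=225) cum 410  ← median
  x=10 (Beta, w=150) cum 560
  x=12 (Alpha, w=50) cum 610
  x=13 (Eta, w=90) cum 700
⇒ x* = 9
y-coordinate, sorted with cumulative weight:
  y=0 (Alpha, w=50) cum 50
  y=3 (Eta, w=90) cum 140
  y=4 (Beta, w=150) cum 290
  y=6 (Theta, w=125) cum 415  ← median
  y=7 (Delta, w=225) cum 640
  y=10 (Epsilon, w=50) cum 690
  y=12 (Zeta, w=5) cum 695
  y=15 (Gamma, w=5) cum 700
⇒ y* = 6

(9, 6)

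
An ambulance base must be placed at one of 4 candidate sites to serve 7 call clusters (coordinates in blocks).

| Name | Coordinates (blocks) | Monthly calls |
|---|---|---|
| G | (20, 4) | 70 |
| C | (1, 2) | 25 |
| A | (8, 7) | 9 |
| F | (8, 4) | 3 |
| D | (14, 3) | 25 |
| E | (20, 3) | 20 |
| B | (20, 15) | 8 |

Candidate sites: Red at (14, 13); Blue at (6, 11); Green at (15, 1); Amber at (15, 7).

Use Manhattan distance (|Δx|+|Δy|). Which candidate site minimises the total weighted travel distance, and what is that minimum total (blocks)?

Total weighted distance at each candidate:
  Red (14, 13): total = 2437
  Blue (6, 11): total = 2885
  Green (15, 1): total = 1449
  Amber (15, 7): total = 1537
Minimum is at Green with total 1449 blocks.

Green, total 1449 blocks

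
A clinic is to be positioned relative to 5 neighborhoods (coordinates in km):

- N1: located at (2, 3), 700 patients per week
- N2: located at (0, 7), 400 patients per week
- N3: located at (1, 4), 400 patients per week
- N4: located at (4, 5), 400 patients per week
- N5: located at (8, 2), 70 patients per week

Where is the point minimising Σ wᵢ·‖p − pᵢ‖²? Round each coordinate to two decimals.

(2.01, 4.39)

The minimiser of Σwᵢ‖p−pᵢ‖² is the weighted centroid p* = (Σwᵢpᵢ)/(Σwᵢ).
Σwᵢ = 1970.
Σwᵢxᵢ = 700·2 + 400·0 + 400·1 + 400·4 + 70·8 = 3960.
Σwᵢyᵢ = 700·3 + 400·7 + 400·4 + 400·5 + 70·2 = 8640.
x* = 3960/1970 = 2.01, y* = 8640/1970 = 4.39.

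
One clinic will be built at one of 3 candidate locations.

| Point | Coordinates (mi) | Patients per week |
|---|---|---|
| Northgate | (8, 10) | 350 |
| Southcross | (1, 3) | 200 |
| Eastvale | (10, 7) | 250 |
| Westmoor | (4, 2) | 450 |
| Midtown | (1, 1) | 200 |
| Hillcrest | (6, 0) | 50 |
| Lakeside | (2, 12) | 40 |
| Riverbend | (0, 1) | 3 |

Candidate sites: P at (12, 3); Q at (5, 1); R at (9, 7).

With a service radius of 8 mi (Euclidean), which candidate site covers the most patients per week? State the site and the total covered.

Coverage radius r = 8 mi; a point is covered iff (Δx)²+(Δy)² ≤ 8² = 64.
  P (12, 3): covers {Eastvale, Hillcrest} → 300
  Q (5, 1): covers {Southcross, Eastvale, Westmoor, Midtown, Hillcrest, Riverbend} → 1153
  R (9, 7): covers {Northgate, Eastvale, Westmoor, Hillcrest} → 1100
Maximum coverage at Q: 1153 patients per week.

Q, covering 1153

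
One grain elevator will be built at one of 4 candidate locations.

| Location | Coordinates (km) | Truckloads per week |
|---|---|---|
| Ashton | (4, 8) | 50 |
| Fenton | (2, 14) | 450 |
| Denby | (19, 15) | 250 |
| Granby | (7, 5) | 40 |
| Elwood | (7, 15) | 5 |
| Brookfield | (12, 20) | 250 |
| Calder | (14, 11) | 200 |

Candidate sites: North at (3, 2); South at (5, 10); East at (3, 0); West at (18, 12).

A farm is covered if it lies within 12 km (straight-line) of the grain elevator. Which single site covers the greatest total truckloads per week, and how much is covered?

Coverage radius r = 12 km; a point is covered iff (Δx)²+(Δy)² ≤ 12² = 144.
  North (3, 2): covers {Ashton, Granby} → 90
  South (5, 10): covers {Ashton, Fenton, Granby, Elwood, Calder} → 745
  East (3, 0): covers {Ashton, Granby} → 90
  West (18, 12): covers {Denby, Elwood, Brookfield, Calder} → 705
Maximum coverage at South: 745 truckloads per week.

South, covering 745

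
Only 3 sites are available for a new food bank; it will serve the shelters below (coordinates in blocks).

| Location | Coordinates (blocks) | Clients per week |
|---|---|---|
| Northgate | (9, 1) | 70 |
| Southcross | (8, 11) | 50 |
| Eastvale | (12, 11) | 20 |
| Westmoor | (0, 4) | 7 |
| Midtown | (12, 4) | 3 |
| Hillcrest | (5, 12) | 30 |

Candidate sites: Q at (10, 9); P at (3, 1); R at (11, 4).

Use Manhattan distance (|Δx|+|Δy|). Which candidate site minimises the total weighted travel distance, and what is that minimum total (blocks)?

Total weighted distance at each candidate:
  Q (10, 9): total = 1276
  P (3, 1): total = 2018
  R (11, 4): total = 1510
Minimum is at Q with total 1276 blocks.

Q, total 1276 blocks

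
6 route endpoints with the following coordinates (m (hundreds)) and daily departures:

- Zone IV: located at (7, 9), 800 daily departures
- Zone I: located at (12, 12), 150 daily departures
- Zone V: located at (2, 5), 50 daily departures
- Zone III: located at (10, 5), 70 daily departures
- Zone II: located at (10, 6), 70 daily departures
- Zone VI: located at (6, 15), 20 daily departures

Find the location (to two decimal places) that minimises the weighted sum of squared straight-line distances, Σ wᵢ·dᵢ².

The minimiser of Σwᵢ‖p−pᵢ‖² is the weighted centroid p* = (Σwᵢpᵢ)/(Σwᵢ).
Σwᵢ = 1160.
Σwᵢxᵢ = 800·7 + 150·12 + 50·2 + 70·10 + 70·10 + 20·6 = 9020.
Σwᵢyᵢ = 800·9 + 150·12 + 50·5 + 70·5 + 70·6 + 20·15 = 10320.
x* = 9020/1160 = 7.78, y* = 10320/1160 = 8.90.

(7.78, 8.90)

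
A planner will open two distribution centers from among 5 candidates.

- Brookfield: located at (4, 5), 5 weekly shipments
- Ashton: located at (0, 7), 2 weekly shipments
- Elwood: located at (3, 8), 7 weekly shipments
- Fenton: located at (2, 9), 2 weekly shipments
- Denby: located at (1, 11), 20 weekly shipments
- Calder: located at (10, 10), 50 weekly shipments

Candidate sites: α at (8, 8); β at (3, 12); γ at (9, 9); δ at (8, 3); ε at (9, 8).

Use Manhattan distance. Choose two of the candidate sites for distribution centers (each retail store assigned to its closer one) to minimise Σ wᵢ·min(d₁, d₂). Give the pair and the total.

Evaluate every pair (each demand assigned to the nearer of the two):
  {β, γ}: total = 252
  {β, ε}: total = 302
  {α, β}: total = 347
  {α, γ}: total = 402
  {γ, δ}: total = 415
  {γ, ε}: total = 416
  {α, ε}: total = 452
  {δ, ε}: total = 478
  {α, δ}: total = 497
  {β, δ}: total = 592
Best pair: {β, γ} with total 252.

{β, γ}, total 252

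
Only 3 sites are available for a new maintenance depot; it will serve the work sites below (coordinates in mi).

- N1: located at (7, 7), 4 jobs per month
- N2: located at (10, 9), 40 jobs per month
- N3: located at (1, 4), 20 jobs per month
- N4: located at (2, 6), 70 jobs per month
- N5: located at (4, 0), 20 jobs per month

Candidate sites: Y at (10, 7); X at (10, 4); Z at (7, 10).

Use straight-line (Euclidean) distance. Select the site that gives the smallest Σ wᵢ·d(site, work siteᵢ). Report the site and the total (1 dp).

Total weighted distance at each candidate:
  Y (10, 7): total = 1030.5
  X (10, 4): total = 1118.4
  Z (7, 10): total = 965.2
Minimum is at Z with total 965.2 mi.

Z, total 965.2 mi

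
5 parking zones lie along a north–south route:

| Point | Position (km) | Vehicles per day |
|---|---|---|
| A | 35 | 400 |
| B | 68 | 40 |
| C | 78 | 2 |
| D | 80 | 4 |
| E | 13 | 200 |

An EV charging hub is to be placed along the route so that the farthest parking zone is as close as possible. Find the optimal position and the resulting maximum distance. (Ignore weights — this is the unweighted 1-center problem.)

The 1-center on a line is the midpoint of the two extreme points: leftmost at 13, rightmost at 80.
Optimal location = (13 + 80)/2 = 46.5; maximum distance = (80 − 13)/2 = 33.5.

location 46.5, max distance 33.5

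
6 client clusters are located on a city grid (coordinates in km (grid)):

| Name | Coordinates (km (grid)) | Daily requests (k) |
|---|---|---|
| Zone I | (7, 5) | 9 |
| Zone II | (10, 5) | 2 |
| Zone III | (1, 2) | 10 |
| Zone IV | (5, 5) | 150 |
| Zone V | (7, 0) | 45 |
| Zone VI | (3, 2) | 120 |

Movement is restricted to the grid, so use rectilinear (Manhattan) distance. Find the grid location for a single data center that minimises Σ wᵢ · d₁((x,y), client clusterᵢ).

Manhattan distance separates: Σwᵢ(|x−xᵢ|+|y−yᵢ|) = Σwᵢ|x−xᵢ| + Σwᵢ|y−yᵢ|, so x and y are optimised independently as 1-D weighted medians.
Total weight W = 336; half = 168.
x-coordinate, sorted with cumulative weight:
  x=1 (Zone III, w=10) cum 10
  x=3 (Zone VI, w=120) cum 130
  x=5 (Zone IV, w=150) cum 280  ← median
  x=7 (Zone I, w=9) cum 289
  x=7 (Zone V, w=45) cum 334
  x=10 (Zone II, w=2) cum 336
⇒ x* = 5
y-coordinate, sorted with cumulative weight:
  y=0 (Zone V, w=45) cum 45
  y=2 (Zone III, w=10) cum 55
  y=2 (Zone VI, w=120) cum 175  ← median
  y=5 (Zone I, w=9) cum 184
  y=5 (Zone II, w=2) cum 186
  y=5 (Zone IV, w=150) cum 336
⇒ y* = 2

(5, 2)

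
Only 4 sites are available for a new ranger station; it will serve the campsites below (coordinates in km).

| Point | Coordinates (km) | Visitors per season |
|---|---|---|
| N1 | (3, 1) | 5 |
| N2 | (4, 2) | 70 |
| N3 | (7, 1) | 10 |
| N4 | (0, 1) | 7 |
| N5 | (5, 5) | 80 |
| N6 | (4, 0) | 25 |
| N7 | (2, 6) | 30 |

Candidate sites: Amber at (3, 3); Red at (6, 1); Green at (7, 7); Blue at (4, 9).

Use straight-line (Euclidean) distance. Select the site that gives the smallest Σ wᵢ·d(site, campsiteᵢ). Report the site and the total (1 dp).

Total weighted distance at each candidate:
  Amber (3, 3): total = 579.2
  Red (6, 1): total = 801.4
  Green (7, 7): total = 1138.4
  Blue (4, 9): total = 1341.4
Minimum is at Amber with total 579.2 km.

Amber, total 579.2 km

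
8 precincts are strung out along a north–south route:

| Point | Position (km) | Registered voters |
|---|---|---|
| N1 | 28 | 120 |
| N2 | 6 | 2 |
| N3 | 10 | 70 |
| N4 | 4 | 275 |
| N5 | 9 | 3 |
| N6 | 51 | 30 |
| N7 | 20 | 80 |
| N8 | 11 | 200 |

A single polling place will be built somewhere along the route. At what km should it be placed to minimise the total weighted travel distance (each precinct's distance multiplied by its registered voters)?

x = 11

For a sum of weighted absolute distances on a line, the optimum is the weighted median (not the mean). Total weight W = 780; half-weight = 390.
Sort by position and accumulate weight:
  km 4 (N4, w=275) → cum 275
  km 6 (N2, w=2) → cum 277
  km 9 (N5, w=3) → cum 280
  km 10 (N3, w=70) → cum 350
  km 11 (N8, w=200) → cum 550  ≥ 390 → median here
  km 20 (N7, w=80) → cum 630
  km 28 (N1, w=120) → cum 750
  km 51 (N6, w=30) → cum 780
Optimal location: km 11.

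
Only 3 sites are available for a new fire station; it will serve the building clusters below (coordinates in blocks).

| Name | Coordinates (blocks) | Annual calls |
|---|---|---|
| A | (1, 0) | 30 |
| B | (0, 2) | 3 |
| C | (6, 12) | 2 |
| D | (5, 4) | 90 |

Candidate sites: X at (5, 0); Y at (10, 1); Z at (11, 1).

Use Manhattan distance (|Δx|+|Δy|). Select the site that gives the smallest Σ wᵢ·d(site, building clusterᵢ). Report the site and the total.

Total weighted distance at each candidate:
  X (5, 0): total = 527
  Y (10, 1): total = 1083
  Z (11, 1): total = 1208
Minimum is at X with total 527 blocks.

X, total 527 blocks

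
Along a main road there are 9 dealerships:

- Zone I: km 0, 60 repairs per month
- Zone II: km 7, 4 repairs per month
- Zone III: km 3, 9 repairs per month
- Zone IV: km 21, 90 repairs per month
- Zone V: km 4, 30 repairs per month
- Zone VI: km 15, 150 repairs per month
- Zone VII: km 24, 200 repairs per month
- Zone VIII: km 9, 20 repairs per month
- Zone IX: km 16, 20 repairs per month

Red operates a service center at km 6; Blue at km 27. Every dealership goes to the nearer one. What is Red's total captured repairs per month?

293

The indifferent point is the midpoint (6+27)/2 = 16.5; dealerships left of it (closer to Red at 6) go to Red, those right go to Blue.
  Zone I at 0 (w=60) → Red
  Zone III at 3 (w=9) → Red
  Zone V at 4 (w=30) → Red
  Zone II at 7 (w=4) → Red
  Zone VIII at 9 (w=20) → Red
  Zone VI at 15 (w=150) → Red
  Zone IX at 16 (w=20) → Red
  Zone IV at 21 (w=90) → Blue
  Zone VII at 24 (w=200) → Blue
Red captures 293; Blue captures 290.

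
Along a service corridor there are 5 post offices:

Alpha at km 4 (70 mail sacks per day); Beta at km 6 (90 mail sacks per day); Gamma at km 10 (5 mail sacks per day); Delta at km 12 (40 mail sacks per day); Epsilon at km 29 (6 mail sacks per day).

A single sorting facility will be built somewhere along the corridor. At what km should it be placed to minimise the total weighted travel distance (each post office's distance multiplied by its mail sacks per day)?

x = 6

For a sum of weighted absolute distances on a line, the optimum is the weighted median (not the mean). Total weight W = 211; half-weight = 105.5.
Sort by position and accumulate weight:
  km 4 (Alpha, w=70) → cum 70
  km 6 (Beta, w=90) → cum 160  ≥ 105.5 → median here
  km 10 (Gamma, w=5) → cum 165
  km 12 (Delta, w=40) → cum 205
  km 29 (Epsilon, w=6) → cum 211
Optimal location: km 6.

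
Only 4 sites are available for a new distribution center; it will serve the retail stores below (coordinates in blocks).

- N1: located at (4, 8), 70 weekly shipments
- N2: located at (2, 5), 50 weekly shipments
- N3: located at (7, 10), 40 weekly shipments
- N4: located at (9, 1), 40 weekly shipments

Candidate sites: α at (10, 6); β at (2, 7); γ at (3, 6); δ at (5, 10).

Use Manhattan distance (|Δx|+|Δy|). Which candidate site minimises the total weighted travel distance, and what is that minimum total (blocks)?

Total weighted distance at each candidate:
  α (10, 6): total = 1530
  β (2, 7): total = 1150
  γ (3, 6): total = 1070
  δ (5, 10): total = 1210
Minimum is at γ with total 1070 blocks.

γ, total 1070 blocks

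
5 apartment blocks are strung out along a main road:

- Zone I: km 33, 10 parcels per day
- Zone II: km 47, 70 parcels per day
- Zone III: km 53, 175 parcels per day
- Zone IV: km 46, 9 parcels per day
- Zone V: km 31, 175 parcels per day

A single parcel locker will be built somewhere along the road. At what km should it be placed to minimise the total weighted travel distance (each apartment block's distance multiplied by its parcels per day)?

For a sum of weighted absolute distances on a line, the optimum is the weighted median (not the mean). Total weight W = 439; half-weight = 219.5.
Sort by position and accumulate weight:
  km 31 (Zone V, w=175) → cum 175
  km 33 (Zone I, w=10) → cum 185
  km 46 (Zone IV, w=9) → cum 194
  km 47 (Zone II, w=70) → cum 264  ≥ 219.5 → median here
  km 53 (Zone III, w=175) → cum 439
Optimal location: km 47.

x = 47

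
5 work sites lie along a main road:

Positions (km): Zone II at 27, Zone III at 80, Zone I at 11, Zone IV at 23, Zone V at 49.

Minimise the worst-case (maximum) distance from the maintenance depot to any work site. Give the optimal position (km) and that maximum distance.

location 45.5, max distance 34.5

The 1-center on a line is the midpoint of the two extreme points: leftmost at 11, rightmost at 80.
Optimal location = (11 + 80)/2 = 45.5; maximum distance = (80 − 11)/2 = 34.5.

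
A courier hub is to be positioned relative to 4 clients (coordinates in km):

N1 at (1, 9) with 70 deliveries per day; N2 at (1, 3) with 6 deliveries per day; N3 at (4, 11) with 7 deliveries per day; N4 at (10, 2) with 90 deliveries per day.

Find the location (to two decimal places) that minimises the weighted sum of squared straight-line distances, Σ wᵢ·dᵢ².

(5.80, 5.23)

The minimiser of Σwᵢ‖p−pᵢ‖² is the weighted centroid p* = (Σwᵢpᵢ)/(Σwᵢ).
Σwᵢ = 173.
Σwᵢxᵢ = 70·1 + 6·1 + 7·4 + 90·10 = 1004.
Σwᵢyᵢ = 70·9 + 6·3 + 7·11 + 90·2 = 905.
x* = 1004/173 = 5.80, y* = 905/173 = 5.23.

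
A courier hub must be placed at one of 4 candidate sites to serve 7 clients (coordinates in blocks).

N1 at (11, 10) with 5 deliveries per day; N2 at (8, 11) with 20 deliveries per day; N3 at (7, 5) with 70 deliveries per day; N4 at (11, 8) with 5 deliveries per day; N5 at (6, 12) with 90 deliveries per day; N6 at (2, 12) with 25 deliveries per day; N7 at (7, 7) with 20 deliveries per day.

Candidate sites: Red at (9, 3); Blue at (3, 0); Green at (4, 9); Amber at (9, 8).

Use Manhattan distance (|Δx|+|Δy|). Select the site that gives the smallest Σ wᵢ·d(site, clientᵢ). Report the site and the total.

Total weighted distance at each candidate:
  Red (9, 3): total = 2140
  Blue (3, 0): total = 3015
  Green (4, 9): total = 1365
  Amber (9, 8): total = 1425
Minimum is at Green with total 1365 blocks.

Green, total 1365 blocks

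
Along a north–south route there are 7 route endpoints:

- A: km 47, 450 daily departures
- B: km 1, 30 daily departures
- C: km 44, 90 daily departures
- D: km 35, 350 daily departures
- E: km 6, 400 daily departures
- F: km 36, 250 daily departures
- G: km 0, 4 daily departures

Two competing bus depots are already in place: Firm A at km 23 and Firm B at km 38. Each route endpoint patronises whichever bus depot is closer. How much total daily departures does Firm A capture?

434

The indifferent point is the midpoint (23+38)/2 = 30.5; route endpoints left of it (closer to Firm A at 23) go to Firm A, those right go to Firm B.
  G at 0 (w=4) → Firm A
  B at 1 (w=30) → Firm A
  E at 6 (w=400) → Firm A
  D at 35 (w=350) → Firm B
  F at 36 (w=250) → Firm B
  C at 44 (w=90) → Firm B
  A at 47 (w=450) → Firm B
Firm A captures 434; Firm B captures 1140.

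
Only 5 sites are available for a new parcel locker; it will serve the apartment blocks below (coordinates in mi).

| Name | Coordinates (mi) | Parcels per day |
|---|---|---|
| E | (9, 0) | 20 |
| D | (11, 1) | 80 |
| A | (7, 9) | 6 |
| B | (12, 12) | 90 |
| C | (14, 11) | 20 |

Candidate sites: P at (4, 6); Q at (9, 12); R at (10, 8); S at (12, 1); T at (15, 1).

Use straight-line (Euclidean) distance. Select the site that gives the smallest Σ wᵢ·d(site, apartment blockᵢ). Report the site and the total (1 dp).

Total weighted distance at each candidate:
  P (4, 6): total = 1993.5
  Q (9, 12): total = 1528.0
  R (10, 8): total = 1248.4
  S (12, 1): total = 1393.8
  T (15, 1): total = 1736.7
Minimum is at R with total 1248.4 mi.

R, total 1248.4 mi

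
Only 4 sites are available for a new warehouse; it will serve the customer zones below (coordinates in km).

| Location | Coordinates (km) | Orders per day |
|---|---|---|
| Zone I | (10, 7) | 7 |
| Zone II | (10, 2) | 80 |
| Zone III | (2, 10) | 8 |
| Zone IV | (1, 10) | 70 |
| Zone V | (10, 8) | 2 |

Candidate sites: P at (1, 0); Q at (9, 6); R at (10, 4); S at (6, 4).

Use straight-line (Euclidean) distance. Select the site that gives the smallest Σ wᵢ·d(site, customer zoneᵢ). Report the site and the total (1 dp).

S, total 1008.5 km

Total weighted distance at each candidate:
  P (1, 0): total = 1621.9
  Q (9, 6): total = 1034.8
  R (10, 4): total = 1026.2
  S (6, 4): total = 1008.5
Minimum is at S with total 1008.5 km.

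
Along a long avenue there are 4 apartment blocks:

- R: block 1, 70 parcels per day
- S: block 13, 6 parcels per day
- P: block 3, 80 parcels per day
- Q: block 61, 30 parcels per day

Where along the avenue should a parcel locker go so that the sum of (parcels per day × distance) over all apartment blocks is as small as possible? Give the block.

For a sum of weighted absolute distances on a line, the optimum is the weighted median (not the mean). Total weight W = 186; half-weight = 93.
Sort by position and accumulate weight:
  block 1 (R, w=70) → cum 70
  block 3 (P, w=80) → cum 150  ≥ 93 → median here
  block 13 (S, w=6) → cum 156
  block 61 (Q, w=30) → cum 186
Optimal location: block 3.

x = 3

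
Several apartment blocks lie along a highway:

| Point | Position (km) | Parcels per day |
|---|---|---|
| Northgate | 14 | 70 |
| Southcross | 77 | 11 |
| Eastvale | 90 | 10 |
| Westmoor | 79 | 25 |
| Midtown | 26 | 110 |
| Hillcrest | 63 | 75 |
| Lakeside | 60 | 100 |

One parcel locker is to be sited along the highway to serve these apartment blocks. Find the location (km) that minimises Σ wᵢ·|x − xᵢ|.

x = 60

For a sum of weighted absolute distances on a line, the optimum is the weighted median (not the mean). Total weight W = 401; half-weight = 200.5.
Sort by position and accumulate weight:
  km 14 (Northgate, w=70) → cum 70
  km 26 (Midtown, w=110) → cum 180
  km 60 (Lakeside, w=100) → cum 280  ≥ 200.5 → median here
  km 63 (Hillcrest, w=75) → cum 355
  km 77 (Southcross, w=11) → cum 366
  km 79 (Westmoor, w=25) → cum 391
  km 90 (Eastvale, w=10) → cum 401
Optimal location: km 60.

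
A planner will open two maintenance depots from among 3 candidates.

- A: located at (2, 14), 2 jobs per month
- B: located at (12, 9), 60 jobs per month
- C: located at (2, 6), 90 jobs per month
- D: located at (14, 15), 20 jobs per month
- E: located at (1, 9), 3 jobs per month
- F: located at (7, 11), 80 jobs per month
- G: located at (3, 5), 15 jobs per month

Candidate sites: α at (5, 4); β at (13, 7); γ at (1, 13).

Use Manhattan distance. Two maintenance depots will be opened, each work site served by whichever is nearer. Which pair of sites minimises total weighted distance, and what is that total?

{α, β}, total 1628

Evaluate every pair (each demand assigned to the nearer of the two):
  {α, β}: total = 1628
  {β, γ}: total = 1886
  {α, γ}: total = 2171
Best pair: {α, β} with total 1628.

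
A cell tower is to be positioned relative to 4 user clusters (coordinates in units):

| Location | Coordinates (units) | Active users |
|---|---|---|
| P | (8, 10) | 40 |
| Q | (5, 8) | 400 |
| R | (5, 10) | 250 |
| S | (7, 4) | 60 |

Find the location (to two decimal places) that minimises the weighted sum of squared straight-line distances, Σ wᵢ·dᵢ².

The minimiser of Σwᵢ‖p−pᵢ‖² is the weighted centroid p* = (Σwᵢpᵢ)/(Σwᵢ).
Σwᵢ = 750.
Σwᵢxᵢ = 40·8 + 400·5 + 250·5 + 60·7 = 3990.
Σwᵢyᵢ = 40·10 + 400·8 + 250·10 + 60·4 = 6340.
x* = 3990/750 = 5.32, y* = 6340/750 = 8.45.

(5.32, 8.45)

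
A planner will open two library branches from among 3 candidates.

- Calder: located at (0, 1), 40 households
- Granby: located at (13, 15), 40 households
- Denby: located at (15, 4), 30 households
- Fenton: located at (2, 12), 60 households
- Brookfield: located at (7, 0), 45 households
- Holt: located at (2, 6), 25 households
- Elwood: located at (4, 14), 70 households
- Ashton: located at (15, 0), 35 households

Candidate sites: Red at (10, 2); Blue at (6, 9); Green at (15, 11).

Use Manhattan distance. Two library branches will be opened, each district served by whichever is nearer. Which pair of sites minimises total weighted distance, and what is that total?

{Red, Blue}, total 2725

Evaluate every pair (each demand assigned to the nearer of the two):
  {Red, Blue}: total = 2725
  {Blue, Green}: total = 2930
  {Red, Green}: total = 3480
Best pair: {Red, Blue} with total 2725.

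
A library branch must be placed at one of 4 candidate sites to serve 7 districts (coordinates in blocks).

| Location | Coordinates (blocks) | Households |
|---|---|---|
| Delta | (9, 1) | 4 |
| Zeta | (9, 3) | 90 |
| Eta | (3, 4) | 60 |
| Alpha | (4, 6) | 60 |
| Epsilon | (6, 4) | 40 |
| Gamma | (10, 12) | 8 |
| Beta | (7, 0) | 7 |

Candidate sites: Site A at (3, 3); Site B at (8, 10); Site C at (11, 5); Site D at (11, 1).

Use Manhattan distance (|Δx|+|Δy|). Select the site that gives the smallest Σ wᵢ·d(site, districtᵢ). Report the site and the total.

Site A, total 1209 blocks

Total weighted distance at each candidate:
  Site A (3, 3): total = 1209
  Site B (8, 10): total = 2329
  Site C (11, 5): total = 1771
  Site D (11, 1): total = 2199
Minimum is at Site A with total 1209 blocks.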